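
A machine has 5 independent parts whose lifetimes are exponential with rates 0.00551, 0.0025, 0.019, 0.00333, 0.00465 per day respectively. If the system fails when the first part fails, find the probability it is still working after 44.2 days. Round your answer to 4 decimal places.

The time to first failure is exponential with rate Σλ = 0.00551 + 0.0025 + 0.019 + 0.00333 + 0.00465 = 0.03499.
P(min > 44.2) = e^(−0.03499·44.2) = e^(−1.5466) ≈ 0.2130.

0.2130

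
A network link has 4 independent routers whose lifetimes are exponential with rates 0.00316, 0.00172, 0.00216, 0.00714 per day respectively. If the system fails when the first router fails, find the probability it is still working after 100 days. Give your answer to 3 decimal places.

0.242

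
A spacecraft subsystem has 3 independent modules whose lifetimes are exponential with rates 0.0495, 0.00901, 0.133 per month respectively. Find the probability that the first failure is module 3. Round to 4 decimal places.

0.6945

The time to first failure is exponential with rate Σλ = 0.0495 + 0.00901 + 0.133 = 0.19151.
P(module 3 first) = λ_3/Σλ = 0.133/0.19151 ≈ 0.6945.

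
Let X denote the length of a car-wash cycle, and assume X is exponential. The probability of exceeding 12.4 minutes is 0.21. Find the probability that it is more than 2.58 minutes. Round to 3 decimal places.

e^(−λ·12.4) = 0.21 ⇒ λ = −ln(0.21)/12.4 = 0.125859.
P(X > 2.58) = e^(−0.125859·2.58) = e^(−0.32472) ≈ 0.723.

0.723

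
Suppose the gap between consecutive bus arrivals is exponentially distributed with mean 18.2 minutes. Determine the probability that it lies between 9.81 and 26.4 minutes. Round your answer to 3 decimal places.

0.349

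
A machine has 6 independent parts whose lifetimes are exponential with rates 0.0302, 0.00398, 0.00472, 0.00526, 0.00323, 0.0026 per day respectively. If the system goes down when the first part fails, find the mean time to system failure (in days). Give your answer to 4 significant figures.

The time to first failure is exponential with rate Σλ = 0.0302 + 0.00398 + 0.00472 + 0.00526 + 0.00323 + 0.0026 = 0.04999.
E[min] = 1/Σλ = 1/0.04999 = 20.004 days.

20.00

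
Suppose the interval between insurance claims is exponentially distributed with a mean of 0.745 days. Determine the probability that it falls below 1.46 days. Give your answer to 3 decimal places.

0.859

The rate is λ = 1/0.745 = 1.34228 per day.
P(X ≤ 1.46) = 1 − e^(−λ·1.46) = 1 − e^(−1.9597) ≈ 0.859.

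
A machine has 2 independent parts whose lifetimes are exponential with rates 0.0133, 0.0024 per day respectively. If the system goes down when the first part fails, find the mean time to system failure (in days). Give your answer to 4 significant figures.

63.69

The time to first failure is exponential with rate Σλ = 0.0133 + 0.0024 = 0.0157.
E[min] = 1/Σλ = 1/0.0157 = 63.6943 days.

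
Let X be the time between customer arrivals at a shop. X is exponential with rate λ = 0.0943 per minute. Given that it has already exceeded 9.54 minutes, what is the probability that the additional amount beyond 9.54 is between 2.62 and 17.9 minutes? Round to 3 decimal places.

Memoryless: the residual past 9.54 is again Exp(λ).
P(2.62 < residual < 17.9) = e^(−λ·2.62) − e^(−λ·17.9) = 0.78109 − 0.18489 ≈ 0.596.

0.596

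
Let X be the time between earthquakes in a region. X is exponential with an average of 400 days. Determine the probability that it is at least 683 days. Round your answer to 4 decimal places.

The rate is λ = 1/400 = 0.0025 per day.
P(X > 683) = e^(−λ·683) = e^(−1.7075) ≈ 0.1813.

0.1813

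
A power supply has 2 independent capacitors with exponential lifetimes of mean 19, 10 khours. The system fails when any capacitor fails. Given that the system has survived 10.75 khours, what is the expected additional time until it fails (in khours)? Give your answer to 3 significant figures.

6.55

First-failure rate Σλ = 1/19 + 1/10 = 0.152632.
By memorylessness the expected residual is 1/Σλ = 6.55172 khours, regardless of the 10.75 already elapsed.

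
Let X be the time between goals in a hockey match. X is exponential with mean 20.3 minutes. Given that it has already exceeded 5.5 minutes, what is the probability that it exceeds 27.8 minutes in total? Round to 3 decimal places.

The rate is λ = 1/20.3 = 0.0492611 per minute.
P(X > s+t | X > s) = e^(−λ(s+t))/e^(−λs) = e^(−λt), independent of s = 5.5.
P(X > 22.3) = e^(−1.0985) ≈ 0.333.

0.333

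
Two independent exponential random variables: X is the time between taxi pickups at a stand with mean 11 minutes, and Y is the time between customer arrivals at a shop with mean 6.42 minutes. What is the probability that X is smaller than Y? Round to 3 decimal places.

λ_1 = 1/11 = 0.0909091, λ_2 = 1/6.42 = 0.155763.
For independent exponentials, P(X < Y) = λ_1/(λ_1+λ_2) = 0.0909091/0.246672 ≈ 0.369.

0.369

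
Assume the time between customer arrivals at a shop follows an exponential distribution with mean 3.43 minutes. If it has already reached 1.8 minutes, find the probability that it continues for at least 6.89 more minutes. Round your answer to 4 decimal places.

0.1342

The rate is λ = 1/3.43 = 0.291545 per minute.
The exponential is memoryless, so the remaining time is again Exp(λ): the condition X > 1.8 is irrelevant.
P(X > 6.89) = e^(−2.0087) ≈ 0.1342.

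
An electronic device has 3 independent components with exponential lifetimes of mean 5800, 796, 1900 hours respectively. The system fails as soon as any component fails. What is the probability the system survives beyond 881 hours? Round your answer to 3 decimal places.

The first failure time is exponential with rate Σλ_i = 1/5800 + 1/796 + 1/1900 = 0.00195501 per hour.
P(min > 881) = e^(−0.00195501·881) = e^(−1.7224) ≈ 0.179.

0.179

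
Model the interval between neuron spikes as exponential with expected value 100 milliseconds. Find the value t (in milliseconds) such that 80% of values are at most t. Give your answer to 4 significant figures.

160.9

The rate is λ = 1/100 = 0.01 per millisecond.
Set 1 − e^(−λt) = 0.8, so t = −ln(0.2)/λ = 1.6094/0.01 ≈ 160.944 milliseconds.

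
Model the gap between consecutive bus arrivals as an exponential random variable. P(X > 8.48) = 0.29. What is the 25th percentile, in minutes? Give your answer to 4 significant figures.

1.971

e^(−λ·8.48) = 0.29 ⇒ λ = −ln(0.29)/8.48 = 0.145976.
25th percentile: 1 − e^(−λt) = 0.25, t = −ln(0.75)/λ = 1.97075 minutes.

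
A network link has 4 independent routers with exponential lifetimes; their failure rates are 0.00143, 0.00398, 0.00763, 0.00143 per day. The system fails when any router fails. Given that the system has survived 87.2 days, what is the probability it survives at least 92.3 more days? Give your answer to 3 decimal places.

0.263

Time to first failure ~ Exp(Σλ) with Σλ = 0.01447.
By memorylessness, P(T > 87.2+92.3 | T > 87.2) = P(T > 92.3) = e^(−0.01447·92.3) ≈ 0.263.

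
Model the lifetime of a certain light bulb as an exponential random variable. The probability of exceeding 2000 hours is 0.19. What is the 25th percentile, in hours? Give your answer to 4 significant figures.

e^(−λ·2000) = 0.19 ⇒ λ = −ln(0.19)/2000 = 0.000830366.
25th percentile: 1 − e^(−λt) = 0.25, t = −ln(0.75)/λ = 346.452 hours.

346.5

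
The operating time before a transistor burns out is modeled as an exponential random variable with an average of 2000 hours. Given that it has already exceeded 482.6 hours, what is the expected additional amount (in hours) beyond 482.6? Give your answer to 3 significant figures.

2000

The rate is λ = 1/2000 = 0.0005 per hour.
By memorylessness, the remaining amount past any threshold is again Exp(λ) with mean 1/λ = 2000 hours.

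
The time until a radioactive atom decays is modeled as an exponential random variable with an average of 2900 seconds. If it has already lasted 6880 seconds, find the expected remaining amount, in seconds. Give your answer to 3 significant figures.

2900

The rate is λ = 1/2900 = 0.000344828 per second.
By memorylessness, the remaining amount past any threshold is again Exp(λ) with mean 1/λ = 2900 seconds.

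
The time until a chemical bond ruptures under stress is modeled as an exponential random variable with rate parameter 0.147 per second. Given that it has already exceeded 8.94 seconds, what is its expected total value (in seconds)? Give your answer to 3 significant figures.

15.7

By memorylessness, E[X | X > 8.94] = 8.94 + 1/λ = 8.94 + 6.80272 = 15.7427 seconds.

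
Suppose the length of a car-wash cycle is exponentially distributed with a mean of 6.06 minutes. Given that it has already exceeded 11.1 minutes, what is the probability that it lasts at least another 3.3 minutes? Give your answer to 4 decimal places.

0.5801

The rate is λ = 1/6.06 = 0.165017 per minute.
P(X > s+t | X > s) = e^(−λ(s+t))/e^(−λs) = e^(−λt), independent of s = 11.1.
P(X > 3.3) = e^(−0.54455) ≈ 0.5801.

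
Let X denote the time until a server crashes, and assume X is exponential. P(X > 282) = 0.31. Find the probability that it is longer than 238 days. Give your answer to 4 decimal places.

0.3722

e^(−λ·282) = 0.31 ⇒ λ = −ln(0.31)/282 = 0.00415313.
P(X > 238) = e^(−0.00415313·238) = e^(−0.98845) ≈ 0.3722.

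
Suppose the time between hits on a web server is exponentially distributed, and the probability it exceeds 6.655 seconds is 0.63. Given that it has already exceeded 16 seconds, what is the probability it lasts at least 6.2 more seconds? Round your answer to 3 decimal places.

0.650

From e^(−λ·6.655) = 0.63, λ = −ln(0.63)/6.655 = 0.0694268.
Memoryless: P(X > 16+6.2 | X > 16) = P(X > 6.2) = e^(−0.0694268·6.2) ≈ 0.650.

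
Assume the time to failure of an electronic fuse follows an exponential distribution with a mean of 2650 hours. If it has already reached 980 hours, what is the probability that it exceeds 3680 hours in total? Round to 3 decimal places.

0.361

The rate is λ = 1/2650 = 0.000377358 per hour.
P(X > s+t | X > s) = e^(−λ(s+t))/e^(−λs) = e^(−λt), independent of s = 980.
P(X > 2700) = e^(−1.0189) ≈ 0.361.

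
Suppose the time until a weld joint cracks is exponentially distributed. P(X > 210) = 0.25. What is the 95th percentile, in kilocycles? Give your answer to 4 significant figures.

e^(−λ·210) = 0.25 ⇒ λ = −ln(0.25)/210 = 0.0066014.
95th percentile: 1 − e^(−λt) = 0.95, t = −ln(0.05)/λ = 453.802 kilocycles.

453.8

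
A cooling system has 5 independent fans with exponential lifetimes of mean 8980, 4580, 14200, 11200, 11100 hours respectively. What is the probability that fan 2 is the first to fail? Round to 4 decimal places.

Rates: λ_i = 1/mean_i → 0.000111359, 0.000218341, 0.0000704225, 0.0000892857, 0.0000900901; Σλ = 0.000579498.
P(fan 2 first) = λ_2/Σλ = 0.000218341/0.000579498 ≈ 0.3768.

0.3768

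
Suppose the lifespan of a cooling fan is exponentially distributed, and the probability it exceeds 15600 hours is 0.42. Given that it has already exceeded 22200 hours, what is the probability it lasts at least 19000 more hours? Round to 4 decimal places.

From e^(−λ·15600) = 0.42, λ = −ln(0.42)/15600 = 0.000055609.
Memoryless: P(X > 22200+19000 | X > 22200) = P(X > 19000) = e^(−0.000055609·19000) ≈ 0.3476.

0.3476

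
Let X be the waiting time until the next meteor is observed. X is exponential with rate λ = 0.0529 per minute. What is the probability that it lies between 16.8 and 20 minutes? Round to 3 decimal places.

P(16.8 < X < 20) = e^(−λ·16.8) − e^(−λ·20) = 0.41118 − 0.34715 ≈ 0.064.

0.064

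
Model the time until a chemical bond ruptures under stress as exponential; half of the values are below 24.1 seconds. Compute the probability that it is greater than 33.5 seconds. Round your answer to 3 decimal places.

For an exponential, median = ln(2)/λ, so λ = ln 2 / 24.1 = 0.0287613 per second.
P(X > 33.5) = e^(−λ·33.5) = e^(−0.9635) ≈ 0.382.

0.382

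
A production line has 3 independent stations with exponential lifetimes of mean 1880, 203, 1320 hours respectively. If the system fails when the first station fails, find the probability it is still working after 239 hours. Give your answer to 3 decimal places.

0.226

The first failure time is exponential with rate Σλ_i = 1/1880 + 1/203 + 1/1320 = 0.0062156 per hour.
P(min > 239) = e^(−0.0062156·239) = e^(−1.4855) ≈ 0.226.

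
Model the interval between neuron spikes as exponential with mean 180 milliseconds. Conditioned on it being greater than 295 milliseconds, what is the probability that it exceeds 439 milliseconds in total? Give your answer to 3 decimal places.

The rate is λ = 1/180 = 0.00555556 per millisecond.
By the memoryless property, P(X > 295+144 | X > 295) = P(X > 144).
P(X > 144) = e^(−0.8) ≈ 0.449.

0.449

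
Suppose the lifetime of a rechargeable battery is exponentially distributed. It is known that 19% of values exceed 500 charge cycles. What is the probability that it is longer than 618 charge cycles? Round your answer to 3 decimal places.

0.128

e^(−λ·500) = 0.19 ⇒ λ = −ln(0.19)/500 = 0.00332146.
P(X > 618) = e^(−0.00332146·618) = e^(−2.0527) ≈ 0.128.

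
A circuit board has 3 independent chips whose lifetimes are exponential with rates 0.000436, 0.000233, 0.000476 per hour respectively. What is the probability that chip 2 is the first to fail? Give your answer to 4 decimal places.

0.2035

The time to first failure is exponential with rate Σλ = 0.000436 + 0.000233 + 0.000476 = 0.001145.
P(chip 2 first) = λ_2/Σλ = 0.000233/0.001145 ≈ 0.2035.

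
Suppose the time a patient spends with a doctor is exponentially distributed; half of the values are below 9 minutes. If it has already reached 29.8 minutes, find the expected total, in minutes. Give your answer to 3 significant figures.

For an exponential, median = ln(2)/λ, so λ = ln 2 / 9 = 0.0770164 per minute.
By memorylessness, E[X | X > 29.8] = 29.8 + 1/λ = 29.8 + 12.9843 = 42.7843 minutes.

42.8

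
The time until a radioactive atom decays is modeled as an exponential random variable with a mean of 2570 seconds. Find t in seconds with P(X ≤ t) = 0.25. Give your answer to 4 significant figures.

739.3

The rate is λ = 1/2570 = 0.000389105 per second.
Set 1 − e^(−λt) = 0.25, so t = −ln(0.75)/λ = 0.28768/0.000389105 ≈ 739.343 seconds.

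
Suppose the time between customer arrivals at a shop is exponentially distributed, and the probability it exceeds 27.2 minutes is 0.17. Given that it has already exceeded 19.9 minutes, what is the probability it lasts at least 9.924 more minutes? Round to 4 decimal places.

0.5239

From e^(−λ·27.2) = 0.17, λ = −ln(0.17)/27.2 = 0.0651455.
Memoryless: P(X > 19.9+9.924 | X > 19.9) = P(X > 9.924) = e^(−0.0651455·9.924) ≈ 0.5239.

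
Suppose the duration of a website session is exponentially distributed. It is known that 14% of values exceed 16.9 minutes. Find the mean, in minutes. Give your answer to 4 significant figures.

8.596

e^(−λ·16.9) = 0.14 ⇒ λ = −ln(0.14)/16.9 = 0.116338.
Mean = 1/λ = 8.59564 minutes.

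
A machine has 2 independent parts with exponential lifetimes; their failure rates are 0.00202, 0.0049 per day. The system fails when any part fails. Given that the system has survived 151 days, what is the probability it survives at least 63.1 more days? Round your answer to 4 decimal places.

0.6462

Time to first failure ~ Exp(Σλ) with Σλ = 0.00692.
By memorylessness, P(T > 151+63.1 | T > 151) = P(T > 63.1) = e^(−0.00692·63.1) ≈ 0.6462.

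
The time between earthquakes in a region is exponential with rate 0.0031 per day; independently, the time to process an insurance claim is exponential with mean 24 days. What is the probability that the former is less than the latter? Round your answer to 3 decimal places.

λ_1 = 0.0031, λ_2 = 1/24 = 0.0416667.
For independent exponentials, P(the former < the latter) = λ_1/(λ_1+λ_2) = 0.0031/0.0447667 ≈ 0.069.

0.069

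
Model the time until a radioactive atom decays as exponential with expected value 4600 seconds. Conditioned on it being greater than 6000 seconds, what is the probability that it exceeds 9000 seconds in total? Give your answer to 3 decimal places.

0.521

The rate is λ = 1/4600 = 0.000217391 per second.
The exponential is memoryless, so the remaining time is again Exp(λ): the condition X > 6000 is irrelevant.
P(X > 3000) = e^(−0.65217) ≈ 0.521.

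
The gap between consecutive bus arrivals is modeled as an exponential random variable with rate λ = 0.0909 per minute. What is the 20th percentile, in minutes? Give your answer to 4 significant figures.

2.455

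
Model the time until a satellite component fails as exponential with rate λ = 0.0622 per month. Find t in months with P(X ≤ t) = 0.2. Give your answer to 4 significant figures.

3.588

Set 1 − e^(−λt) = 0.2, so t = −ln(0.8)/λ = 0.22314/0.0622 ≈ 3.58752 months.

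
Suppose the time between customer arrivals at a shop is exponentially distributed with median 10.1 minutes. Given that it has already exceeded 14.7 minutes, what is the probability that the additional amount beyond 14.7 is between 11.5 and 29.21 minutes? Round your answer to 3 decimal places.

For an exponential, median = ln(2)/λ, so λ = ln 2 / 10.1 = 0.0686284 per minute.
Memoryless: the residual past 14.7 is again Exp(λ).
P(11.5 < residual < 29.21) = e^(−λ·11.5) − e^(−λ·29.21) = 0.45420 − 0.13471 ≈ 0.319.

0.319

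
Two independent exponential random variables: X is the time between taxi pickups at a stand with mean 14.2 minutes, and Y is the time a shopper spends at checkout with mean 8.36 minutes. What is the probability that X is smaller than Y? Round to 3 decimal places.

λ_1 = 1/14.2 = 0.0704225, λ_2 = 1/8.36 = 0.119617.
For independent exponentials, P(X < Y) = λ_1/(λ_1+λ_2) = 0.0704225/0.19004 ≈ 0.371.

0.371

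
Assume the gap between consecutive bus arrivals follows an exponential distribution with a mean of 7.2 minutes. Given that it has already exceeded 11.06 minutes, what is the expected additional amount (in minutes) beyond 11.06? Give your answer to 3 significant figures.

The rate is λ = 1/7.2 = 0.138889 per minute.
By memorylessness, the remaining amount past any threshold is again Exp(λ) with mean 1/λ = 7.2 minutes.

7.20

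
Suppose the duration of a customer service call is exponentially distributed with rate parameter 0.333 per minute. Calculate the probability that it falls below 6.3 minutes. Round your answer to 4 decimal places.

P(X ≤ 6.3) = 1 − e^(−λ·6.3) = 1 − e^(−2.0979) ≈ 0.8773.

0.8773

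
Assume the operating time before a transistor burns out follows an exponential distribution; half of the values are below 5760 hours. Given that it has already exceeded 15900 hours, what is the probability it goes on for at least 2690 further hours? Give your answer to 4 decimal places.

0.7235

For an exponential, median = ln(2)/λ, so λ = ln 2 / 5760 = 0.000120338 per hour.
By the memoryless property, P(X > 15900+2690 | X > 15900) = P(X > 2690).
P(X > 2690) = e^(−0.32371) ≈ 0.7235.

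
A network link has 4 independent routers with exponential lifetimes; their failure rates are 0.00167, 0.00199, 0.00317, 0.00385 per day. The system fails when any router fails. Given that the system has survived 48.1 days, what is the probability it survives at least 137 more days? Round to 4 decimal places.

Time to first failure ~ Exp(Σλ) with Σλ = 0.01068.
By memorylessness, P(T > 48.1+137 | T > 48.1) = P(T > 137) = e^(−0.01068·137) ≈ 0.2315.

0.2315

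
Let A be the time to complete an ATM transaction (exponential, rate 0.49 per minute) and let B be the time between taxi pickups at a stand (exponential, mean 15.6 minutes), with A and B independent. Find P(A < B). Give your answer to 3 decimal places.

0.884

λ_1 = 0.49, λ_2 = 1/15.6 = 0.0641026.
For independent exponentials, P(A < B) = λ_1/(λ_1+λ_2) = 0.49/0.554103 ≈ 0.884.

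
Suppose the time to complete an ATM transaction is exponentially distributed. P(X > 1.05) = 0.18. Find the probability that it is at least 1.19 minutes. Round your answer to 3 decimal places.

e^(−λ·1.05) = 0.18 ⇒ λ = −ln(0.18)/1.05 = 1.63314.
P(X > 1.19) = e^(−1.63314·1.19) = e^(−1.9434) ≈ 0.143.

0.143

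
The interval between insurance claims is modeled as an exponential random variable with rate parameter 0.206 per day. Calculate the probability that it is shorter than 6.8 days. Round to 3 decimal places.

P(X ≤ 6.8) = 1 − e^(−λ·6.8) = 1 − e^(−1.4008) ≈ 0.754.

0.754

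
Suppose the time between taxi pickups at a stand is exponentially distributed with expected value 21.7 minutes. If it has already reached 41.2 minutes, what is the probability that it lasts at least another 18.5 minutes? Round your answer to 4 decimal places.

The rate is λ = 1/21.7 = 0.0460829 per minute.
P(X > s+t | X > s) = e^(−λ(s+t))/e^(−λs) = e^(−λt), independent of s = 41.2.
P(X > 18.5) = e^(−0.85253) ≈ 0.4263.

0.4263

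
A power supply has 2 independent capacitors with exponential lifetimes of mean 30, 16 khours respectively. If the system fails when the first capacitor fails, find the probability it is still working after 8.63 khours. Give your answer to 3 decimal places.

The first failure time is exponential with rate Σλ_i = 1/30 + 1/16 = 0.0958333 per khour.
P(min > 8.63) = e^(−0.0958333·8.63) = e^(−0.82704) ≈ 0.437.

0.437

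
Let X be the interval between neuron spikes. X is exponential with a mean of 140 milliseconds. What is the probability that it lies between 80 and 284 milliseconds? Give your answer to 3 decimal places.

0.433

The rate is λ = 1/140 = 0.00714286 per millisecond.
P(80 < X < 284) = e^(−λ·80) − e^(−λ·284) = 0.56472 − 0.13152 ≈ 0.433.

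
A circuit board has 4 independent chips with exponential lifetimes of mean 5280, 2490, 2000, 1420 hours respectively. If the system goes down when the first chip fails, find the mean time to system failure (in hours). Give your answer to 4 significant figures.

557.0

The first failure time is exponential with rate Σλ_i = 1/5280 + 1/2490 + 1/2000 + 1/1420 = 0.00179523 per hour.
E[min] = 1/Σλ = 1/0.00179523 = 557.033 hours.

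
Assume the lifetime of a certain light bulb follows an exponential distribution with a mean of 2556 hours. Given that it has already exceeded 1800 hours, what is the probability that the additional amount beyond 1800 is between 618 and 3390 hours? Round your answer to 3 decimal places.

0.520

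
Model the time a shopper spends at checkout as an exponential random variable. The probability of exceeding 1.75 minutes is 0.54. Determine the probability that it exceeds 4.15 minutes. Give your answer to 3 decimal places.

0.232

e^(−λ·1.75) = 0.54 ⇒ λ = −ln(0.54)/1.75 = 0.352106.
P(X > 4.15) = e^(−0.352106·4.15) = e^(−1.4612) ≈ 0.232.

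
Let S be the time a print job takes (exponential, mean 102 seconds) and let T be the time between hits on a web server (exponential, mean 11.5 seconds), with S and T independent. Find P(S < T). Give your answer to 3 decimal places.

λ_1 = 1/102 = 0.00980392, λ_2 = 1/11.5 = 0.0869565.
For independent exponentials, P(S < T) = λ_1/(λ_1+λ_2) = 0.00980392/0.0967604 ≈ 0.101.

0.101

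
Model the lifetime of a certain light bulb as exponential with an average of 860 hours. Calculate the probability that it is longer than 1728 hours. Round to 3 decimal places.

0.134

The rate is λ = 1/860 = 0.00116279 per hour.
P(X > 1728) = e^(−λ·1728) = e^(−2.0093) ≈ 0.134.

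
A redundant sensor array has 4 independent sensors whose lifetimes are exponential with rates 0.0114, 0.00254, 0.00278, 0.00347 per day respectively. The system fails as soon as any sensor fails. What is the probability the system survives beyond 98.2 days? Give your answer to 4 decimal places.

The time to first failure is exponential with rate Σλ = 0.0114 + 0.00254 + 0.00278 + 0.00347 = 0.02019.
P(min > 98.2) = e^(−0.02019·98.2) = e^(−1.9827) ≈ 0.1377.

0.1377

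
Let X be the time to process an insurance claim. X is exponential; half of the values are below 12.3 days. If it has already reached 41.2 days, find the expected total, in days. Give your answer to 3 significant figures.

For an exponential, median = ln(2)/λ, so λ = ln 2 / 12.3 = 0.0563534 per day.
By memorylessness, E[X | X > 41.2] = 41.2 + 1/λ = 41.2 + 17.7451 = 58.9451 days.

58.9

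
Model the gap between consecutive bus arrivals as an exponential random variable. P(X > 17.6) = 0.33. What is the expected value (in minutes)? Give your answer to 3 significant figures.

e^(−λ·17.6) = 0.33 ⇒ λ = −ln(0.33)/17.6 = 0.0629922.
Mean = 1/λ = 15.875 minutes.

15.9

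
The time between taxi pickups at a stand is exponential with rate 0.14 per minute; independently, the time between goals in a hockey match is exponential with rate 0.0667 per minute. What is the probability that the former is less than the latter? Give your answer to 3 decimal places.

λ_1 = 0.14, λ_2 = 0.0667.
For independent exponentials, P(the former < the latter) = λ_1/(λ_1+λ_2) = 0.14/0.2067 ≈ 0.677.

0.677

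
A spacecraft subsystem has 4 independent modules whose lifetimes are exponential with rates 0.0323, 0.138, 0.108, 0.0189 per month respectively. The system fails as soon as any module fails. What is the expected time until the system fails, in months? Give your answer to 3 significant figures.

3.36

The time to first failure is exponential with rate Σλ = 0.0323 + 0.138 + 0.108 + 0.0189 = 0.2972.
E[min] = 1/Σλ = 1/0.2972 = 3.36474 months.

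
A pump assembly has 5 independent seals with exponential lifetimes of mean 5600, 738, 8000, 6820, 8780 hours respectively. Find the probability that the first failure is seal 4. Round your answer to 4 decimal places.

0.0764

Rates: λ_i = 1/mean_i → 0.000178571, 0.00135501, 0.000125, 0.000146628, 0.000113895; Σλ = 0.00191911.
P(seal 4 first) = λ_4/Σλ = 0.000146628/0.00191911 ≈ 0.0764.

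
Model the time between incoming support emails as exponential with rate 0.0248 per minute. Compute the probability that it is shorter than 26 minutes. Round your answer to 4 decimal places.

0.4752

P(X ≤ 26) = 1 − e^(−λ·26) = 1 − e^(−0.6448) ≈ 0.4752.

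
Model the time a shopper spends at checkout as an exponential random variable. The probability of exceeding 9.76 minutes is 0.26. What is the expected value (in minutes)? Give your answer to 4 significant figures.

e^(−λ·9.76) = 0.26 ⇒ λ = −ln(0.26)/9.76 = 0.13802.
Mean = 1/λ = 7.24534 minutes.

7.245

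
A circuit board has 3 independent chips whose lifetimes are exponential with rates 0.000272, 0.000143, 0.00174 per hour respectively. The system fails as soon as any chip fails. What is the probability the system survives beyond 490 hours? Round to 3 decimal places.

The time to first failure is exponential with rate Σλ = 0.000272 + 0.000143 + 0.00174 = 0.002155.
P(min > 490) = e^(−0.002155·490) = e^(−1.0559) ≈ 0.348.

0.348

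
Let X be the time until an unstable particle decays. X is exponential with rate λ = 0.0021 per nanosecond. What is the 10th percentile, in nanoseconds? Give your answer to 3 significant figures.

50.2

Set 1 − e^(−λt) = 0.1, so t = −ln(0.9)/λ = 0.10536/0.0021 ≈ 50.1717 nanoseconds.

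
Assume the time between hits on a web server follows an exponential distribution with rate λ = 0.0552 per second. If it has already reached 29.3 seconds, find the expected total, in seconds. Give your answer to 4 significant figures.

47.42

By memorylessness, E[X | X > 29.3] = 29.3 + 1/λ = 29.3 + 18.1159 = 47.4159 seconds.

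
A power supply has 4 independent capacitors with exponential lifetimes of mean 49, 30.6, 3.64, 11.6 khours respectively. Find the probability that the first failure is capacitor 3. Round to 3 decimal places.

Rates: λ_i = 1/mean_i → 0.0204082, 0.0326797, 0.274725, 0.0862069; Σλ = 0.41402.
P(capacitor 3 first) = λ_3/Σλ = 0.274725/0.41402 ≈ 0.664.

0.664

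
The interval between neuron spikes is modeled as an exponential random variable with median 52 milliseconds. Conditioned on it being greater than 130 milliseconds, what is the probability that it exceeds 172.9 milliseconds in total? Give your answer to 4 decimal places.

0.5645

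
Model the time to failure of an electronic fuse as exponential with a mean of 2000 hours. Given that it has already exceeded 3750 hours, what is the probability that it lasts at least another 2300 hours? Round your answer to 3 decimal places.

0.317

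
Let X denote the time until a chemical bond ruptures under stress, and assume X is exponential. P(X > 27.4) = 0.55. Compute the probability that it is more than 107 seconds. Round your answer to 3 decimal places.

0.097

e^(−λ·27.4) = 0.55 ⇒ λ = −ln(0.55)/27.4 = 0.0218189.
P(X > 107) = e^(−0.0218189·107) = e^(−2.3346) ≈ 0.097.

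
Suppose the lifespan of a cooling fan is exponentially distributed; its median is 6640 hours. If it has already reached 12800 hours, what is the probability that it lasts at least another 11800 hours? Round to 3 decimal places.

0.292

For an exponential, median = ln(2)/λ, so λ = ln 2 / 6640 = 0.00010439 per hour.
The exponential is memoryless, so the remaining time is again Exp(λ): the condition X > 12800 is irrelevant.
P(X > 11800) = e^(−1.2318) ≈ 0.292.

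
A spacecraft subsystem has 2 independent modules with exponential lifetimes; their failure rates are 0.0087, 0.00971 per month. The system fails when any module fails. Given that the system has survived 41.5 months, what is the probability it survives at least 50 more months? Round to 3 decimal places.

Time to first failure ~ Exp(Σλ) with Σλ = 0.01841.
By memorylessness, P(T > 41.5+50 | T > 41.5) = P(T > 50) = e^(−0.01841·50) ≈ 0.398.

0.398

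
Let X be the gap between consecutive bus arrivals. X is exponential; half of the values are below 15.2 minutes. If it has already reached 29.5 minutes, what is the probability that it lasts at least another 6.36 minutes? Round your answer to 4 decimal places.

0.7482

For an exponential, median = ln(2)/λ, so λ = ln 2 / 15.2 = 0.0456018 per minute.
The exponential is memoryless, so the remaining time is again Exp(λ): the condition X > 29.5 is irrelevant.
P(X > 6.36) = e^(−0.29003) ≈ 0.7482.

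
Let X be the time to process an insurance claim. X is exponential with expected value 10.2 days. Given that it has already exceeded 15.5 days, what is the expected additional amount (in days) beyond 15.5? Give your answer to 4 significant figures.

The rate is λ = 1/10.2 = 0.0980392 per day.
By memorylessness, the remaining amount past any threshold is again Exp(λ) with mean 1/λ = 10.2 days.

10.20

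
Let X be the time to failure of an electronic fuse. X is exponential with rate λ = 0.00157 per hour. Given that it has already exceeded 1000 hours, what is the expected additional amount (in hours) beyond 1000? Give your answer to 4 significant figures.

By memorylessness, the remaining amount past any threshold is again Exp(λ) with mean 1/λ = 636.943 hours.

636.9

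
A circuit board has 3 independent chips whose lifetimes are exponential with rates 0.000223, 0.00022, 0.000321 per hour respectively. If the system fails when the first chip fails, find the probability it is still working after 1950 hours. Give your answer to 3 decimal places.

0.225

The time to first failure is exponential with rate Σλ = 0.000223 + 0.00022 + 0.000321 = 0.000764.
P(min > 1950) = e^(−0.000764·1950) = e^(−1.4898) ≈ 0.225.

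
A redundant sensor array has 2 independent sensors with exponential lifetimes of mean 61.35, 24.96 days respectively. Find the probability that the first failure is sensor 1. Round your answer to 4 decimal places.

Rates: λ_i = 1/mean_i → 0.0162999, 0.0400641; Σλ = 0.056364.
P(sensor 1 first) = λ_1/Σλ = 0.0162999/0.056364 ≈ 0.2892.

0.2892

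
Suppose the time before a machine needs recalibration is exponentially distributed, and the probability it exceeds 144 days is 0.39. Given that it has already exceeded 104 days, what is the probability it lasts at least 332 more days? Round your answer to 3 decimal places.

0.114

From e^(−λ·144) = 0.39, λ = −ln(0.39)/144 = 0.00653895.
Memoryless: P(X > 104+332 | X > 104) = P(X > 332) = e^(−0.00653895·332) ≈ 0.114.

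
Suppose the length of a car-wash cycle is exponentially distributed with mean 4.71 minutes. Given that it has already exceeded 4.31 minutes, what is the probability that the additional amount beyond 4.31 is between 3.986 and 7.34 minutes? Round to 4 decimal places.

The rate is λ = 1/4.71 = 0.212314 per minute.
Memoryless: the residual past 4.31 is again Exp(λ).
P(3.986 < residual < 7.34) = e^(−λ·3.986) − e^(−λ·7.34) = 0.42901 − 0.21048 ≈ 0.2185.

0.2185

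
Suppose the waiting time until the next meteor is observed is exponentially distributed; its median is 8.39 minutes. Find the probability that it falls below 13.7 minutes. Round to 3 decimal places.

For an exponential, median = ln(2)/λ, so λ = ln 2 / 8.39 = 0.0826159 per minute.
P(X ≤ 13.7) = 1 − e^(−λ·13.7) = 1 − e^(−1.1318) ≈ 0.678.

0.678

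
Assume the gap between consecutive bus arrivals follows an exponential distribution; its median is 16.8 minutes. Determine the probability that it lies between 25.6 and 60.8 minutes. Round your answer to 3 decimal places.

0.266

For an exponential, median = ln(2)/λ, so λ = ln 2 / 16.8 = 0.0412588 per minute.
P(25.6 < X < 60.8) = e^(−λ·25.6) − e^(−λ·60.8) = 0.34777 − 0.08139 ≈ 0.266.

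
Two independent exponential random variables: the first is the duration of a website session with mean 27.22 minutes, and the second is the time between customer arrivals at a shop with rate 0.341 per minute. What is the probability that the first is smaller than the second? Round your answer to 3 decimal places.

0.097

λ_1 = 1/27.22 = 0.0367377, λ_2 = 0.341.
For independent exponentials, P(the first < the second) = λ_1/(λ_1+λ_2) = 0.0367377/0.377738 ≈ 0.097.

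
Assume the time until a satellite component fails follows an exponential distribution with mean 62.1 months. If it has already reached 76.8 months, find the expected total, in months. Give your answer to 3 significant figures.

139

The rate is λ = 1/62.1 = 0.0161031 per month.
By memorylessness, E[X | X > 76.8] = 76.8 + 1/λ = 76.8 + 62.1 = 138.9 months.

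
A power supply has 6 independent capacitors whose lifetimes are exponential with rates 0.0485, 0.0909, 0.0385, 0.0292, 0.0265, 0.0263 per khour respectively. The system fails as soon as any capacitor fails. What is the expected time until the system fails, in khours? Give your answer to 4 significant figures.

The time to first failure is exponential with rate Σλ = 0.0485 + 0.0909 + 0.0385 + 0.0292 + 0.0265 + 0.0263 = 0.2599.
E[min] = 1/Σλ = 1/0.2599 = 3.84763 khours.

3.848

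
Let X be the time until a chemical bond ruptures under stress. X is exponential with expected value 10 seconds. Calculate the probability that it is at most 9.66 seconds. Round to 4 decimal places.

The rate is λ = 1/10 = 0.1 per second.
P(X ≤ 9.66) = 1 − e^(−λ·9.66) = 1 − e^(−0.966) ≈ 0.6194.

0.6194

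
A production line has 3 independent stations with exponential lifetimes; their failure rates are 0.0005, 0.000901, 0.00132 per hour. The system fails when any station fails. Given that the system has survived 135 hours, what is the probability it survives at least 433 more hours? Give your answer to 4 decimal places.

0.3078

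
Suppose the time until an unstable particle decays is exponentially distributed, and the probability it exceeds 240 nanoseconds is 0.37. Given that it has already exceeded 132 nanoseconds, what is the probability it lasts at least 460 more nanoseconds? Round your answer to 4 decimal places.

0.1487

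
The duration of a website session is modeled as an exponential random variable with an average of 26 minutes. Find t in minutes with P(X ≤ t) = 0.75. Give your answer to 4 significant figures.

36.04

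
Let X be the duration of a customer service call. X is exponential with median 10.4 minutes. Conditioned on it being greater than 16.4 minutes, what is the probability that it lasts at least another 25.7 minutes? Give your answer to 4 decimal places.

0.1803

For an exponential, median = ln(2)/λ, so λ = ln 2 / 10.4 = 0.0666488 per minute.
The exponential is memoryless, so the remaining time is again Exp(λ): the condition X > 16.4 is irrelevant.
P(X > 25.7) = e^(−1.7129) ≈ 0.1803.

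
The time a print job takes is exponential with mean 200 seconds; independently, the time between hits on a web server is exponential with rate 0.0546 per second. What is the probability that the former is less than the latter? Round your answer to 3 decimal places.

0.084

λ_1 = 1/200 = 0.005, λ_2 = 0.0546.
For independent exponentials, P(the former < the latter) = λ_1/(λ_1+λ_2) = 0.005/0.0596 ≈ 0.084.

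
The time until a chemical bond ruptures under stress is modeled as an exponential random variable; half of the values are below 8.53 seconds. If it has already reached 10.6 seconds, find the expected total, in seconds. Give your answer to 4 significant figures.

For an exponential, median = ln(2)/λ, so λ = ln 2 / 8.53 = 0.0812599 per second.
By memorylessness, E[X | X > 10.6] = 10.6 + 1/λ = 10.6 + 12.3062 = 22.9062 seconds.

22.91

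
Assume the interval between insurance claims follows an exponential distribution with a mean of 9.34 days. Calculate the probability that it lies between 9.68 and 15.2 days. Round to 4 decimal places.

The rate is λ = 1/9.34 = 0.107066 per day.
P(9.68 < X < 15.2) = e^(−λ·9.68) − e^(−λ·15.2) = 0.35473 − 0.19644 ≈ 0.1583.

0.1583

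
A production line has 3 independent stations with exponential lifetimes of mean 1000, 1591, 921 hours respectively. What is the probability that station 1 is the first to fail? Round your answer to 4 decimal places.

0.3684

Rates: λ_i = 1/mean_i → 0.001, 0.000628536, 0.00108578; Σλ = 0.00271431.
P(station 1 first) = λ_1/Σλ = 0.001/0.00271431 ≈ 0.3684.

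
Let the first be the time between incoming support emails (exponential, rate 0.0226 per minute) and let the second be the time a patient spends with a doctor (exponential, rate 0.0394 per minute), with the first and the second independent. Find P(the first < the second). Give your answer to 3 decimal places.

λ_1 = 0.0226, λ_2 = 0.0394.
For independent exponentials, P(the first < the second) = λ_1/(λ_1+λ_2) = 0.0226/0.062 ≈ 0.365.

0.365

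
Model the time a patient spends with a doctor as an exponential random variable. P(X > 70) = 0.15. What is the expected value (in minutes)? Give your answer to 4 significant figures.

e^(−λ·70) = 0.15 ⇒ λ = −ln(0.15)/70 = 0.0271017.
Mean = 1/λ = 36.898 minutes.

36.90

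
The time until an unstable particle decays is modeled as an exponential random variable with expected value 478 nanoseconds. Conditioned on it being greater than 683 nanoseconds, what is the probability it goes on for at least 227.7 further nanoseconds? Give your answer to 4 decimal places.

0.6210

The rate is λ = 1/478 = 0.00209205 per nanosecond.
By the memoryless property, P(X > 683+227.7 | X > 683) = P(X > 227.7).
P(X > 227.7) = e^(−0.47636) ≈ 0.6210.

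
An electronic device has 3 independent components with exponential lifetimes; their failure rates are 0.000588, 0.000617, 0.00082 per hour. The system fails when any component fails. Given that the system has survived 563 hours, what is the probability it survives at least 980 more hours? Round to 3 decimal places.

Time to first failure ~ Exp(Σλ) with Σλ = 0.002025.
By memorylessness, P(T > 563+980 | T > 563) = P(T > 980) = e^(−0.002025·980) ≈ 0.137.

0.137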